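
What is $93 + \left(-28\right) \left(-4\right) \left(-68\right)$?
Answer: $-7523$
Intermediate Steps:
$93 + \left(-28\right) \left(-4\right) \left(-68\right) = 93 + 112 \left(-68\right) = 93 - 7616 = -7523$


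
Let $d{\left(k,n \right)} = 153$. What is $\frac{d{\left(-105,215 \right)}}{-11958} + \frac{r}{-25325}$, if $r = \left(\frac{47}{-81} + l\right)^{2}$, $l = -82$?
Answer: $- \frac{186818509481}{662303097450} \approx -0.28207$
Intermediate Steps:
$r = \frac{44742721}{6561}$ ($r = \left(\frac{47}{-81} - 82\right)^{2} = \left(47 \left(- \frac{1}{81}\right) - 82\right)^{2} = \left(- \frac{47}{81} - 82\right)^{2} = \left(- \frac{6689}{81}\right)^{2} = \frac{44742721}{6561} \approx 6819.5$)
$\frac{d{\left(-105,215 \right)}}{-11958} + \frac{r}{-25325} = \frac{153}{-11958} + \frac{44742721}{6561 \left(-25325\right)} = 153 \left(- \frac{1}{11958}\right) + \frac{44742721}{6561} \left(- \frac{1}{25325}\right) = - \frac{51}{3986} - \frac{44742721}{166157325} = - \frac{186818509481}{662303097450}$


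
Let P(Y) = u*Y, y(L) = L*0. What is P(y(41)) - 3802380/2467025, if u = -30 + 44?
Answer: -760476/493405 ≈ -1.5413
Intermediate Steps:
u = 14
y(L) = 0
P(Y) = 14*Y
P(y(41)) - 3802380/2467025 = 14*0 - 3802380/2467025 = 0 - 3802380*1/2467025 = 0 - 760476/493405 = -760476/493405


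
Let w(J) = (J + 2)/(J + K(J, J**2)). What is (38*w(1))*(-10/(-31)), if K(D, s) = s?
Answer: 570/31 ≈ 18.387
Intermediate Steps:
w(J) = (2 + J)/(J + J**2) (w(J) = (J + 2)/(J + J**2) = (2 + J)/(J + J**2))
(38*w(1))*(-10/(-31)) = (38*((2 + 1)/(1*(1 + 1))))*(-10/(-31)) = (38*(1*3/2))*(-10*(-1/31)) = (38*(1*(1/2)*3))*(10/31) = (38*(3/2))*(10/31) = 57*(10/31) = 570/31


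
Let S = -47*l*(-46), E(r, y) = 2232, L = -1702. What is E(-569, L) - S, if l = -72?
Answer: 157896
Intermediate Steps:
S = -155664 (S = -47*(-72)*(-46) = 3384*(-46) = -155664)
E(-569, L) - S = 2232 - 1*(-155664) = 2232 + 155664 = 157896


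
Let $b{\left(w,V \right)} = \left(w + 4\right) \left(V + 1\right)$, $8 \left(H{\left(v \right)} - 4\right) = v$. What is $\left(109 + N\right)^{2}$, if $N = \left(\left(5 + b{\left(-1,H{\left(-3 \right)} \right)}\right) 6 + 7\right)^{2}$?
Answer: $\frac{54337941025}{256} \approx 2.1226 \cdot 10^{8}$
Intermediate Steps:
$H{\left(v \right)} = 4 + \frac{v}{8}$
$b{\left(w,V \right)} = \left(1 + V\right) \left(4 + w\right)$ ($b{\left(w,V \right)} = \left(4 + w\right) \left(1 + V\right) = \left(1 + V\right) \left(4 + w\right)$)
$N = \frac{231361}{16}$ ($N = \left(\left(5 + \left(4 - 1 + 4 \left(4 + \frac{1}{8} \left(-3\right)\right) + \left(4 + \frac{1}{8} \left(-3\right)\right) \left(-1\right)\right)\right) 6 + 7\right)^{2} = \left(\left(5 + \left(4 - 1 + 4 \left(4 - \frac{3}{8}\right) + \left(4 - \frac{3}{8}\right) \left(-1\right)\right)\right) 6 + 7\right)^{2} = \left(\left(5 + \left(4 - 1 + 4 \cdot \frac{29}{8} + \frac{29}{8} \left(-1\right)\right)\right) 6 + 7\right)^{2} = \left(\left(5 + \left(4 - 1 + \frac{29}{2} - \frac{29}{8}\right)\right) 6 + 7\right)^{2} = \left(\left(5 + \frac{111}{8}\right) 6 + 7\right)^{2} = \left(\frac{151}{8} \cdot 6 + 7\right)^{2} = \left(\frac{453}{4} + 7\right)^{2} = \left(\frac{481}{4}\right)^{2} = \frac{231361}{16} \approx 14460.0$)
$\left(109 + N\right)^{2} = \left(109 + \frac{231361}{16}\right)^{2} = \left(\frac{233105}{16}\right)^{2} = \frac{54337941025}{256}$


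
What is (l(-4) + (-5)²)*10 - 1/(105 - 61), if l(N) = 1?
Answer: 11439/44 ≈ 259.98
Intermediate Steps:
(l(-4) + (-5)²)*10 - 1/(105 - 61) = (1 + (-5)²)*10 - 1/(105 - 61) = (1 + 25)*10 - 1/44 = 26*10 - 1*1/44 = 260 - 1/44 = 11439/44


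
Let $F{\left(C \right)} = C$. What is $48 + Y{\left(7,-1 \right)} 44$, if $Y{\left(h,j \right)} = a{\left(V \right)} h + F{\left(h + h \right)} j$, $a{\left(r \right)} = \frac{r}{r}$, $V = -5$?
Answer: $-260$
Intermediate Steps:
$a{\left(r \right)} = 1$
$Y{\left(h,j \right)} = h + 2 h j$ ($Y{\left(h,j \right)} = 1 h + \left(h + h\right) j = h + 2 h j$)
$48 + Y{\left(7,-1 \right)} 44 = 48 + 7 \left(1 + 2 \left(-1\right)\right) 44 = 48 + 7 \left(1 - 2\right) 44 = 48 + 7 \left(-1\right) 44 = 48 - 308 = -260$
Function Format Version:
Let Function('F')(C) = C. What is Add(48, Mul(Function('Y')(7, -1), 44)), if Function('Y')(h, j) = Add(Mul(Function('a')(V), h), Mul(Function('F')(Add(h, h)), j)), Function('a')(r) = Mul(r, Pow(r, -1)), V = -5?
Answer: -260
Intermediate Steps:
Function('a')(r) = 1
Function('Y')(h, j) = Add(h, Mul(2, h, j)) (Function('Y')(h, j) = Add(Mul(1, h), Mul(Add(h, h), j)) = Add(h, Mul(Mul(2, h), j)) = Add(h, Mul(2, h, j)))
Add(48, Mul(Function('Y')(7, -1), 44)) = Add(48, Mul(Mul(7, Add(1, Mul(2, -1))), 44)) = Add(48, Mul(Mul(7, Add(1, -2)), 44)) = Add(48, Mul(Mul(7, -1), 44)) = Add(48, Mul(-7, 44)) = Add(48, -308) = -260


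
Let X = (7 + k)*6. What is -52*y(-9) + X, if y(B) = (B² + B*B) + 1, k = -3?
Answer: -8452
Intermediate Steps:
y(B) = 1 + 2*B² (y(B) = (B² + B²) + 1 = 2*B² + 1 = 1 + 2*B²)
X = 24 (X = (7 - 3)*6 = 4*6 = 24)
-52*y(-9) + X = -52*(1 + 2*(-9)²) + 24 = -52*(1 + 2*81) + 24 = -52*(1 + 162) + 24 = -52*163 + 24 = -8476 + 24 = -8452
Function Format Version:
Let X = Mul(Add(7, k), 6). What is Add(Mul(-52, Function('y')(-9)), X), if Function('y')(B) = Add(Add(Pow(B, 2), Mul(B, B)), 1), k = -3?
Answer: -8452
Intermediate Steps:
Function('y')(B) = Add(1, Mul(2, Pow(B, 2))) (Function('y')(B) = Add(Add(Pow(B, 2), Pow(B, 2)), 1) = Add(Mul(2, Pow(B, 2)), 1) = Add(1, Mul(2, Pow(B, 2))))
X = 24 (X = Mul(Add(7, -3), 6) = Mul(4, 6) = 24)
Add(Mul(-52, Function('y')(-9)), X) = Add(Mul(-52, Add(1, Mul(2, Pow(-9, 2)))), 24) = Add(Mul(-52, Add(1, Mul(2, 81))), 24) = Add(Mul(-52, Add(1, 162)), 24) = Add(Mul(-52, 163), 24) = Add(-8476, 24) = -8452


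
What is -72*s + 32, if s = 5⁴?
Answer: -44968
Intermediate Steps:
s = 625
-72*s + 32 = -72*625 + 32 = -45000 + 32 = -44968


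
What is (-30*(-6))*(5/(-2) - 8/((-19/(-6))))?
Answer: -17190/19 ≈ -904.74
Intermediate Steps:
(-30*(-6))*(5/(-2) - 8/((-19/(-6)))) = (-10*(-18))*(5*(-1/2) - 8/((-19*(-1/6)))) = 180*(-5/2 - 8/19/6) = 180*(-5/2 - 8*6/19) = 180*(-5/2 - 48/19) = 180*(-191/38) = -17190/19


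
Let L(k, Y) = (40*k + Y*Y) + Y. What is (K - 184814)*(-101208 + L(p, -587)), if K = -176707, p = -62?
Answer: -86871327174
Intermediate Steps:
L(k, Y) = Y + Y² + 40*k (L(k, Y) = (40*k + Y²) + Y = (Y² + 40*k) + Y = Y + Y² + 40*k)
(K - 184814)*(-101208 + L(p, -587)) = (-176707 - 184814)*(-101208 + (-587 + (-587)² + 40*(-62))) = -361521*(-101208 + (-587 + 344569 - 2480)) = -361521*(-101208 + 341502) = -361521*240294 = -86871327174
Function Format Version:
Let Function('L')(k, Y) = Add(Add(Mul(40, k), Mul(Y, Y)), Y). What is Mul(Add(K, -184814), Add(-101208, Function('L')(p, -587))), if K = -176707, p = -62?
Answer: -86871327174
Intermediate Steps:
Function('L')(k, Y) = Add(Y, Pow(Y, 2), Mul(40, k)) (Function('L')(k, Y) = Add(Add(Mul(40, k), Pow(Y, 2)), Y) = Add(Add(Pow(Y, 2), Mul(40, k)), Y) = Add(Y, Pow(Y, 2), Mul(40, k)))
Mul(Add(K, -184814), Add(-101208, Function('L')(p, -587))) = Mul(Add(-176707, -184814), Add(-101208, Add(-587, Pow(-587, 2), Mul(40, -62)))) = Mul(-361521, Add(-101208, Add(-587, 344569, -2480))) = Mul(-361521, Add(-101208, 341502)) = Mul(-361521, 240294) = -86871327174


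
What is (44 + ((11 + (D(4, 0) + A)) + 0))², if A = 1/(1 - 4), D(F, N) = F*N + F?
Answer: 30976/9 ≈ 3441.8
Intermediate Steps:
D(F, N) = F + F*N
A = -⅓ (A = 1/(-3) = -⅓ ≈ -0.33333)
(44 + ((11 + (D(4, 0) + A)) + 0))² = (44 + ((11 + (4*(1 + 0) - ⅓)) + 0))² = (44 + ((11 + (4*1 - ⅓)) + 0))² = (44 + ((11 + (4 - ⅓)) + 0))² = (44 + ((11 + 11/3) + 0))² = (44 + (44/3 + 0))² = (44 + 44/3)² = (176/3)² = 30976/9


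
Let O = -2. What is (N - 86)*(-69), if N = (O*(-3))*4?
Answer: 4278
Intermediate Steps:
N = 24 (N = -2*(-3)*4 = 6*4 = 24)
(N - 86)*(-69) = (24 - 86)*(-69) = -62*(-69) = 4278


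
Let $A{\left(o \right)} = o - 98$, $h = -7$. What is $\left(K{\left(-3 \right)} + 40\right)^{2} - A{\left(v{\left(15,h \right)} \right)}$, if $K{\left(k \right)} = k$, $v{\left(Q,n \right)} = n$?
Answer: $1474$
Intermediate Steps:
$A{\left(o \right)} = -98 + o$
$\left(K{\left(-3 \right)} + 40\right)^{2} - A{\left(v{\left(15,h \right)} \right)} = \left(-3 + 40\right)^{2} - \left(-98 - 7\right) = 37^{2} - -105 = 1369 + 105 = 1474$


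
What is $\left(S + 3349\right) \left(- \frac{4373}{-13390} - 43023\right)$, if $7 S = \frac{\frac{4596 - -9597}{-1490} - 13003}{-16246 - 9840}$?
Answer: $- \frac{74988750586588726393}{520444394600} \approx -1.4409 \cdot 10^{8}$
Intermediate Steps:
$S = \frac{2769809}{38868140}$ ($S = \frac{\left(\frac{4596 - -9597}{-1490} - 13003\right) \frac{1}{-16246 - 9840}}{7} = \frac{\left(\left(4596 + 9597\right) \left(- \frac{1}{1490}\right) - 13003\right) \frac{1}{-26086}}{7} = \frac{\left(14193 \left(- \frac{1}{1490}\right) - 13003\right) \left(- \frac{1}{26086}\right)}{7} = \frac{\left(- \frac{14193}{1490} - 13003\right) \left(- \frac{1}{26086}\right)}{7} = \frac{\left(- \frac{19388663}{1490}\right) \left(- \frac{1}{26086}\right)}{7} = \frac{1}{7} \cdot \frac{19388663}{38868140} = \frac{2769809}{38868140} \approx 0.071262$)
$\left(S + 3349\right) \left(- \frac{4373}{-13390} - 43023\right) = \left(\frac{2769809}{38868140} + 3349\right) \left(- \frac{4373}{-13390} - 43023\right) = \frac{130172170669 \left(\left(-4373\right) \left(- \frac{1}{13390}\right) - 43023\right)}{38868140} = \frac{130172170669 \left(\frac{4373}{13390} - 43023\right)}{38868140} = \frac{130172170669}{38868140} \left(- \frac{576073597}{13390}\right) = - \frac{74988750586588726393}{520444394600}$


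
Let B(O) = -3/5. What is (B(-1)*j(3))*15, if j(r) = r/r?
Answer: -9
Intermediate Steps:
B(O) = -3/5 (B(O) = -3*1/5 = -3/5)
j(r) = 1
(B(-1)*j(3))*15 = -3/5*1*15 = -3/5*15 = -9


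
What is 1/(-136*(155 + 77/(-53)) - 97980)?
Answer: -53/6299708 ≈ -8.4131e-6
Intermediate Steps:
1/(-136*(155 + 77/(-53)) - 97980) = 1/(-136*(155 + 77*(-1/53)) - 97980) = 1/(-136*(155 - 77/53) - 97980) = 1/(-136*8138/53 - 97980) = 1/(-1106768/53 - 97980) = 1/(-6299708/53) = -53/6299708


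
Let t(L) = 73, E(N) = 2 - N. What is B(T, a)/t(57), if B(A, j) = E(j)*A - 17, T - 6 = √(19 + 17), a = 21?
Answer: -245/73 ≈ -3.3562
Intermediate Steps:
T = 12 (T = 6 + √(19 + 17) = 6 + √36 = 6 + 6 = 12)
B(A, j) = -17 + A*(2 - j) (B(A, j) = (2 - j)*A - 17 = A*(2 - j) - 17 = -17 + A*(2 - j))
B(T, a)/t(57) = (-17 - 1*12*(-2 + 21))/73 = (-17 - 1*12*19)*(1/73) = (-17 - 228)*(1/73) = -245*1/73 = -245/73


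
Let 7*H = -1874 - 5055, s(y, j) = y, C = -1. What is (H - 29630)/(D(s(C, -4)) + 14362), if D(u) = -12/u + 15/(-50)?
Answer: -2143390/1006159 ≈ -2.1303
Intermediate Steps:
D(u) = -3/10 - 12/u (D(u) = -12/u + 15*(-1/50) = -12/u - 3/10 = -3/10 - 12/u)
H = -6929/7 (H = (-1874 - 5055)/7 = (1/7)*(-6929) = -6929/7 ≈ -989.86)
(H - 29630)/(D(s(C, -4)) + 14362) = (-6929/7 - 29630)/((-3/10 - 12/(-1)) + 14362) = -214339/(7*((-3/10 - 12*(-1)) + 14362)) = -214339/(7*((-3/10 + 12) + 14362)) = -214339/(7*(117/10 + 14362)) = -214339/(7*143737/10) = -214339/7*10/143737 = -2143390/1006159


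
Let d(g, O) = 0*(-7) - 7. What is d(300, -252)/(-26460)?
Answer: 1/3780 ≈ 0.00026455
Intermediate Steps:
d(g, O) = -7 (d(g, O) = 0 - 7 = -7)
d(300, -252)/(-26460) = -7/(-26460) = -7*(-1/26460) = 1/3780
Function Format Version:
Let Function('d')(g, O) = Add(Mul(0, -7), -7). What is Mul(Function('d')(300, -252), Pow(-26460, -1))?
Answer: Rational(1, 3780) ≈ 0.00026455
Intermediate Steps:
Function('d')(g, O) = -7 (Function('d')(g, O) = Add(0, -7) = -7)
Mul(Function('d')(300, -252), Pow(-26460, -1)) = Mul(-7, Pow(-26460, -1)) = Mul(-7, Rational(-1, 26460)) = Rational(1, 3780)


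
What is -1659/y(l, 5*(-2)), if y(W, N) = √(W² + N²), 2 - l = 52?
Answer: -1659*√26/260 ≈ -32.536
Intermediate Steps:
l = -50 (l = 2 - 1*52 = 2 - 52 = -50)
y(W, N) = √(N² + W²)
-1659/y(l, 5*(-2)) = -1659/√((5*(-2))² + (-50)²) = -1659/√((-10)² + 2500) = -1659/√(100 + 2500) = -1659*√26/260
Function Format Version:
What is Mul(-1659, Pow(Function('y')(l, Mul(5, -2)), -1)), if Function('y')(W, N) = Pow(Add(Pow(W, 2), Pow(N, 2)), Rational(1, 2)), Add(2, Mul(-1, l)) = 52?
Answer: Mul(Rational(-1659, 260), Pow(26, Rational(1, 2))) ≈ -32.536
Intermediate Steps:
l = -50 (l = Add(2, Mul(-1, 52)) = Add(2, -52) = -50)
Function('y')(W, N) = Pow(Add(Pow(N, 2), Pow(W, 2)), Rational(1, 2))
Mul(-1659, Pow(Function('y')(l, Mul(5, -2)), -1)) = Mul(-1659, Pow(Pow(Add(Pow(Mul(5, -2), 2), Pow(-50, 2)), Rational(1, 2)), -1)) = Mul(-1659, Pow(Pow(Add(Pow(-10, 2), 2500), Rational(1, 2)), -1)) = Mul(-1659, Pow(Pow(Add(100, 2500), Rational(1, 2)), -1)) = Mul(-1659, Pow(Pow(2600, Rational(1, 2)), -1)) = Mul(-1659, Pow(Mul(10, Pow(26, Rational(1, 2))), -1)) = Mul(-1659, Mul(Rational(1, 260), Pow(26, Rational(1, 2)))) = Mul(Rational(-1659, 260), Pow(26, Rational(1, 2)))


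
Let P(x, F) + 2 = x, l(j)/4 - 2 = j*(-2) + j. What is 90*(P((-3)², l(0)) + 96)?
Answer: 9270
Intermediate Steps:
l(j) = 8 - 4*j (l(j) = 8 + 4*(j*(-2) + j) = 8 + 4*(-2*j + j) = 8 + 4*(-j) = 8 - 4*j)
P(x, F) = -2 + x
90*(P((-3)², l(0)) + 96) = 90*((-2 + (-3)²) + 96) = 90*((-2 + 9) + 96) = 90*(7 + 96) = 90*103 = 9270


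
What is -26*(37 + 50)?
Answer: -2262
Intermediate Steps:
-26*(37 + 50) = -26*87 = -2262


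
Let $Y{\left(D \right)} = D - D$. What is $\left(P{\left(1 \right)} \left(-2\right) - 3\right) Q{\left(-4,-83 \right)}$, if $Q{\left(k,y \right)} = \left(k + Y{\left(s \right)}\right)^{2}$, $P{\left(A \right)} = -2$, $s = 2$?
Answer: $16$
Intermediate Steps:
$Y{\left(D \right)} = 0$
$Q{\left(k,y \right)} = k^{2}$ ($Q{\left(k,y \right)} = \left(k + 0\right)^{2} = k^{2}$)
$\left(P{\left(1 \right)} \left(-2\right) - 3\right) Q{\left(-4,-83 \right)} = \left(\left(-2\right) \left(-2\right) - 3\right) \left(-4\right)^{2} = \left(4 - 3\right) 16 = 1 \cdot 16 = 16$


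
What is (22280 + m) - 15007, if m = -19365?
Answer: -12092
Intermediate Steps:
(22280 + m) - 15007 = (22280 - 19365) - 15007 = 2915 - 15007 = -12092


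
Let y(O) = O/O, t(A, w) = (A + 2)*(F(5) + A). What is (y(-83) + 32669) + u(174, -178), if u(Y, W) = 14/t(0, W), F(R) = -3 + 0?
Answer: 98003/3 ≈ 32668.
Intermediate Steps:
F(R) = -3
t(A, w) = (-3 + A)*(2 + A) (t(A, w) = (A + 2)*(-3 + A) = (2 + A)*(-3 + A) = (-3 + A)*(2 + A))
u(Y, W) = -7/3 (u(Y, W) = 14/(-6 + 0² - 1*0) = 14/(-6 + 0 + 0) = 14/(-6) = 14*(-⅙) = -7/3)
y(O) = 1
(y(-83) + 32669) + u(174, -178) = (1 + 32669) - 7/3 = 32670 - 7/3 = 98003/3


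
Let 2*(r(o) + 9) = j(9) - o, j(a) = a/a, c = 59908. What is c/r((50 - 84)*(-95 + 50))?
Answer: -7048/91 ≈ -77.451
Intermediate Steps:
j(a) = 1
r(o) = -17/2 - o/2 (r(o) = -9 + (1 - o)/2 = -9 + (1/2 - o/2) = -17/2 - o/2)
c/r((50 - 84)*(-95 + 50)) = 59908/(-17/2 - (50 - 84)*(-95 + 50)/2) = 59908/(-17/2 - (-17)*(-45)) = 59908/(-17/2 - 1/2*1530) = 59908/(-17/2 - 765) = 59908/(-1547/2) = 59908*(-2/1547) = -7048/91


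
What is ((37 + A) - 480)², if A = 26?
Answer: 173889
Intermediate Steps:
((37 + A) - 480)² = ((37 + 26) - 480)² = (63 - 480)² = (-417)² = 173889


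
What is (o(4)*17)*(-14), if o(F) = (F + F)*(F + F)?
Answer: -15232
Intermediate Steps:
o(F) = 4*F² (o(F) = (2*F)*(2*F) = 4*F²)
(o(4)*17)*(-14) = ((4*4²)*17)*(-14) = ((4*16)*17)*(-14) = (64*17)*(-14) = 1088*(-14) = -15232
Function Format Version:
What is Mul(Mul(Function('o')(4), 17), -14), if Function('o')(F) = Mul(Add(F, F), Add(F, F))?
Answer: -15232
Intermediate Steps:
Function('o')(F) = Mul(4, Pow(F, 2)) (Function('o')(F) = Mul(Mul(2, F), Mul(2, F)) = Mul(4, Pow(F, 2)))
Mul(Mul(Function('o')(4), 17), -14) = Mul(Mul(Mul(4, Pow(4, 2)), 17), -14) = Mul(Mul(Mul(4, 16), 17), -14) = Mul(Mul(64, 17), -14) = Mul(1088, -14) = -15232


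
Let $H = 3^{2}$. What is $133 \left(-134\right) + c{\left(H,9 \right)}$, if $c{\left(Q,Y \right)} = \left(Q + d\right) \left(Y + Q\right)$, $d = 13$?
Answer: $-17426$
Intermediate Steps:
$H = 9$
$c{\left(Q,Y \right)} = \left(13 + Q\right) \left(Q + Y\right)$ ($c{\left(Q,Y \right)} = \left(Q + 13\right) \left(Y + Q\right) = \left(13 + Q\right) \left(Q + Y\right)$)
$133 \left(-134\right) + c{\left(H,9 \right)} = 133 \left(-134\right) + \left(9^{2} + 13 \cdot 9 + 13 \cdot 9 + 9 \cdot 9\right) = -17822 + \left(81 + 117 + 117 + 81\right) = -17822 + 396 = -17426$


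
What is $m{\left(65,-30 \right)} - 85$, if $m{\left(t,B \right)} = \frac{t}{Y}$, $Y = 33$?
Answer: $- \frac{2740}{33} \approx -83.03$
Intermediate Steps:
$m{\left(t,B \right)} = \frac{t}{33}$
$m{\left(65,-30 \right)} - 85 = \frac{1}{33} \cdot 65 - 85 = \frac{65}{33} + \left(-2358 + 2273\right) = \frac{65}{33} - 85 = - \frac{2740}{33}$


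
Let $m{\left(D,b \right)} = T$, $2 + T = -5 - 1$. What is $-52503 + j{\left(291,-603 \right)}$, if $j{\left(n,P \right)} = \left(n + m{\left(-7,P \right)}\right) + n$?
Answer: $-51929$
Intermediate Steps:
$T = -8$ ($T = -2 - 6 = -8$)
$m{\left(D,b \right)} = -8$
$j{\left(n,P \right)} = -8 + 2 n$ ($j{\left(n,P \right)} = \left(n - 8\right) + n = \left(-8 + n\right) + n = -8 + 2 n$)
$-52503 + j{\left(291,-603 \right)} = -52503 + \left(-8 + 2 \cdot 291\right) = -52503 + \left(-8 + 582\right) = -52503 + 574 = -51929$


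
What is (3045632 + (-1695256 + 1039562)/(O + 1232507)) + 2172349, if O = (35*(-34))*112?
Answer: 5735744944993/1099227 ≈ 5.2180e+6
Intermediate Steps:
O = -133280 (O = -1190*112 = -133280)
(3045632 + (-1695256 + 1039562)/(O + 1232507)) + 2172349 = (3045632 + (-1695256 + 1039562)/(-133280 + 1232507)) + 2172349 = (3045632 - 655694/1099227) + 2172349 = 3347840270770/1099227 + 2172349 = 5735744944993/1099227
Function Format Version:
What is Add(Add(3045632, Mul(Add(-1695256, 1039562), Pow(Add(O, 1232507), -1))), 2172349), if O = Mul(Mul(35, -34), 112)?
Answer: Rational(5735744944993, 1099227) ≈ 5.2180e+6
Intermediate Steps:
O = -133280 (O = Mul(-1190, 112) = -133280)
Add(Add(3045632, Mul(Add(-1695256, 1039562), Pow(Add(O, 1232507), -1))), 2172349) = Add(Add(3045632, Mul(Add(-1695256, 1039562), Pow(Add(-133280, 1232507), -1))), 2172349) = Add(Add(3045632, Mul(-655694, Pow(1099227, -1))), 2172349) = Add(Add(3045632, Mul(-655694, Rational(1, 1099227))), 2172349) = Add(Add(3045632, Rational(-655694, 1099227)), 2172349) = Add(Rational(3347840270770, 1099227), 2172349) = Rational(5735744944993, 1099227)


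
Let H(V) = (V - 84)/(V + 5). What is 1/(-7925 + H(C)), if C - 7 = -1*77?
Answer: -65/514971 ≈ -0.00012622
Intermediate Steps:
C = -70 (C = 7 - 1*77 = 7 - 77 = -70)
H(V) = (-84 + V)/(5 + V)
1/(-7925 + H(C)) = 1/(-7925 + (-84 - 70)/(5 - 70)) = 1/(-7925 - 154/(-65)) = 1/(-7925 - 1/65*(-154)) = 1/(-7925 + 154/65) = 1/(-514971/65) = -65/514971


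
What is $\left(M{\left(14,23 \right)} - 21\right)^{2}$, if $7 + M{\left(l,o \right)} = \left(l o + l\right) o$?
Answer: $59290000$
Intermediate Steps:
$M{\left(l,o \right)} = -7 + o \left(l + l o\right)$ ($M{\left(l,o \right)} = -7 + \left(l o + l\right) o = -7 + \left(l + l o\right) o = -7 + o \left(l + l o\right)$)
$\left(M{\left(14,23 \right)} - 21\right)^{2} = \left(\left(-7 + 14 \cdot 23 + 14 \cdot 23^{2}\right) - 21\right)^{2} = \left(\left(-7 + 322 + 14 \cdot 529\right) - 21\right)^{2} = \left(\left(-7 + 322 + 7406\right) - 21\right)^{2} = \left(7721 - 21\right)^{2} = 7700^{2} = 59290000$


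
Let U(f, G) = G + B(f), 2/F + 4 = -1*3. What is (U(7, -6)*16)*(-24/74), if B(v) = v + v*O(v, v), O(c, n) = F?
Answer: 192/37 ≈ 5.1892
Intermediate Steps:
F = -2/7 (F = 2/(-4 - 1*3) = 2/(-4 - 3) = 2/(-7) = 2*(-1/7) = -2/7 ≈ -0.28571)
O(c, n) = -2/7
B(v) = 5*v/7 (B(v) = v + v*(-2/7) = v - 2*v/7 = 5*v/7)
U(f, G) = G + 5*f/7
(U(7, -6)*16)*(-24/74) = ((-6 + (5/7)*7)*16)*(-24/74) = ((-6 + 5)*16)*(-24*1/74) = -1*16*(-12/37) = -16*(-12/37) = 192/37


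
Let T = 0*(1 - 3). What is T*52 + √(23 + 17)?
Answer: 2*√10 ≈ 6.3246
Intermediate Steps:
T = 0 (T = 0*(-2) = 0)
T*52 + √(23 + 17) = 0*52 + √(23 + 17) = 0 + √40 = 0 + 2*√10 = 2*√10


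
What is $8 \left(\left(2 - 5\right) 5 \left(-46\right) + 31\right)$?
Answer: $5768$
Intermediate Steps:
$8 \left(\left(2 - 5\right) 5 \left(-46\right) + 31\right) = 8 \left(\left(-3\right) 5 \left(-46\right) + 31\right) = 8 \left(\left(-15\right) \left(-46\right) + 31\right) = 8 \left(690 + 31\right) = 8 \cdot 721 = 5768$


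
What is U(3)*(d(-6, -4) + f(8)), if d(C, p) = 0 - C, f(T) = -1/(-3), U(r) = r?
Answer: 19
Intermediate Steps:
f(T) = 1/3 (f(T) = -1*(-1/3) = 1/3)
d(C, p) = -C
U(3)*(d(-6, -4) + f(8)) = 3*(-1*(-6) + 1/3) = 3*(6 + 1/3) = 3*(19/3) = 19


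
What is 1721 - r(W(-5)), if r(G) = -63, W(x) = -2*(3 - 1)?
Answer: 1784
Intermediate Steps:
W(x) = -4 (W(x) = -2*2 = -4)
1721 - r(W(-5)) = 1721 - 1*(-63) = 1721 + 63 = 1784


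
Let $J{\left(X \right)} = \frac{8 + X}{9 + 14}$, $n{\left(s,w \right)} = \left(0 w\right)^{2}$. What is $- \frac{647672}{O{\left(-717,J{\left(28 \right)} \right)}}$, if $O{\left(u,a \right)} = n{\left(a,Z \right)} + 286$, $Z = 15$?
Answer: $- \frac{323836}{143} \approx -2264.6$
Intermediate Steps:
$n{\left(s,w \right)} = 0$ ($n{\left(s,w \right)} = 0^{2} = 0$)
$J{\left(X \right)} = \frac{8}{23} + \frac{X}{23}$ ($J{\left(X \right)} = \frac{8 + X}{23} = \left(8 + X\right) \frac{1}{23} = \frac{8}{23} + \frac{X}{23}$)
$O{\left(u,a \right)} = 286$ ($O{\left(u,a \right)} = 0 + 286 = 286$)
$- \frac{647672}{O{\left(-717,J{\left(28 \right)} \right)}} = - \frac{647672}{286} = \left(-647672\right) \frac{1}{286} = - \frac{323836}{143}$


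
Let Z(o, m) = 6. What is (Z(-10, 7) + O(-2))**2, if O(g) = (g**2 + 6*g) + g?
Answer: 16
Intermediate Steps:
O(g) = g**2 + 7*g
(Z(-10, 7) + O(-2))**2 = (6 - 2*(7 - 2))**2 = (6 - 2*5)**2 = (6 - 10)**2 = (-4)**2 = 16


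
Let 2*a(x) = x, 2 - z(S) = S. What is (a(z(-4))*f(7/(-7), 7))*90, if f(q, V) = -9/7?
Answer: -2430/7 ≈ -347.14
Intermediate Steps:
z(S) = 2 - S
a(x) = x/2
f(q, V) = -9/7 (f(q, V) = -9*⅐ = -9/7)
(a(z(-4))*f(7/(-7), 7))*90 = (((2 - 1*(-4))/2)*(-9/7))*90 = (((2 + 4)/2)*(-9/7))*90 = (((½)*6)*(-9/7))*90 = (3*(-9/7))*90 = -27/7*90 = -2430/7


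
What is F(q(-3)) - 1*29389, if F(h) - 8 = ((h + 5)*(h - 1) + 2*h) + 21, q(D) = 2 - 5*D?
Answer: -28974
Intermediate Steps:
F(h) = 29 + 2*h + (-1 + h)*(5 + h) (F(h) = 8 + (((h + 5)*(h - 1) + 2*h) + 21) = 8 + (((5 + h)*(-1 + h) + 2*h) + 21) = 8 + (((-1 + h)*(5 + h) + 2*h) + 21) = 8 + ((2*h + (-1 + h)*(5 + h)) + 21) = 8 + (21 + 2*h + (-1 + h)*(5 + h)) = 29 + 2*h + (-1 + h)*(5 + h))
F(q(-3)) - 1*29389 = (24 + (2 - 5*(-3))**2 + 6*(2 - 5*(-3))) - 1*29389 = (24 + (2 + 15)**2 + 6*(2 + 15)) - 29389 = (24 + 17**2 + 6*17) - 29389 = (24 + 289 + 102) - 29389 = 415 - 29389 = -28974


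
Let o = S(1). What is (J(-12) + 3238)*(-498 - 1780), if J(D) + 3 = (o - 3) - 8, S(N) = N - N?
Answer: -7344272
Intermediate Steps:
S(N) = 0
o = 0
J(D) = -14 (J(D) = -3 + ((0 - 3) - 8) = -3 + (-3 - 8) = -3 - 11 = -14)
(J(-12) + 3238)*(-498 - 1780) = (-14 + 3238)*(-498 - 1780) = 3224*(-2278) = -7344272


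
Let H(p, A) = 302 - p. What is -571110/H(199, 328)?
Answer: -571110/103 ≈ -5544.8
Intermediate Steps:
-571110/H(199, 328) = -571110/(302 - 1*199) = -571110/(302 - 199) = -571110/103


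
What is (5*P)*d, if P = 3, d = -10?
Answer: -150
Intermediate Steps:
(5*P)*d = (5*3)*(-10) = 15*(-10) = -150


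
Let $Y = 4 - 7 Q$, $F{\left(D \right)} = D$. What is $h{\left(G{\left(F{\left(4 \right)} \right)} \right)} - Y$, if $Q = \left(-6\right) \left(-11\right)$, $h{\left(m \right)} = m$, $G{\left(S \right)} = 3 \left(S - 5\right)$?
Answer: $455$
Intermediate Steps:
$G{\left(S \right)} = -15 + 3 S$ ($G{\left(S \right)} = 3 \left(-5 + S\right) = -15 + 3 S$)
$Q = 66$
$Y = -458$ ($Y = 4 - 462 = -458$)
$h{\left(G{\left(F{\left(4 \right)} \right)} \right)} - Y = \left(-15 + 3 \cdot 4\right) - -458 = \left(-15 + 12\right) + 458 = -3 + 458 = 455$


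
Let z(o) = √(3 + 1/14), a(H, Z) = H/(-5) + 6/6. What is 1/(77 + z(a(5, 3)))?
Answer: 1078/82963 - √602/82963 ≈ 0.012698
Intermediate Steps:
a(H, Z) = 1 - H/5 (a(H, Z) = H*(-⅕) + 6*(⅙) = -H/5 + 1 = 1 - H/5)
z(o) = √602/14 (z(o) = √(3 + 1/14) = √(43/14) = √602/14)
1/(77 + z(a(5, 3))) = 1/(77 + √602/14)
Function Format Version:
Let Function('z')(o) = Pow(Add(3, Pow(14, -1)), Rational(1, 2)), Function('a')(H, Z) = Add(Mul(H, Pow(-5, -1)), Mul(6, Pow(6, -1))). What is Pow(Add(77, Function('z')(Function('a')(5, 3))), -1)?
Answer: Add(Rational(1078, 82963), Mul(Rational(-1, 82963), Pow(602, Rational(1, 2)))) ≈ 0.012698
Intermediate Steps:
Function('a')(H, Z) = Add(1, Mul(Rational(-1, 5), H)) (Function('a')(H, Z) = Add(Mul(H, Rational(-1, 5)), Mul(6, Rational(1, 6))) = Add(Mul(Rational(-1, 5), H), 1) = Add(1, Mul(Rational(-1, 5), H)))
Function('z')(o) = Mul(Rational(1, 14), Pow(602, Rational(1, 2))) (Function('z')(o) = Pow(Add(3, Rational(1, 14)), Rational(1, 2)) = Pow(Rational(43, 14), Rational(1, 2)) = Mul(Rational(1, 14), Pow(602, Rational(1, 2))))
Pow(Add(77, Function('z')(Function('a')(5, 3))), -1) = Pow(Add(77, Mul(Rational(1, 14), Pow(602, Rational(1, 2)))), -1)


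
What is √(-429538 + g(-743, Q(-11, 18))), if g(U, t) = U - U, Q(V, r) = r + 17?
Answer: I*√429538 ≈ 655.39*I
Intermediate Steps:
Q(V, r) = 17 + r
g(U, t) = 0
√(-429538 + g(-743, Q(-11, 18))) = √(-429538 + 0) = √(-429538) = I*√429538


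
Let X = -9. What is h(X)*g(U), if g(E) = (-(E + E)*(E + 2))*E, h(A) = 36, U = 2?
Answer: -1152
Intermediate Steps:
g(E) = -2*E**2*(2 + E) (g(E) = (-2*E*(2 + E))*E = -2*E**2*(2 + E))
h(X)*g(U) = 36*(2*2**2*(-2 - 1*2)) = 36*(2*4*(-2 - 2)) = 36*(2*4*(-4)) = 36*(-32) = -1152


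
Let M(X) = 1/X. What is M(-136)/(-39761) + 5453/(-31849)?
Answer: -29487043839/172223340104 ≈ -0.17121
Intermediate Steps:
M(-136)/(-39761) + 5453/(-31849) = 1/(-136*(-39761)) + 5453/(-31849) = -1/136*(-1/39761) + 5453*(-1/31849) = 1/5407496 - 5453/31849 = -29487043839/172223340104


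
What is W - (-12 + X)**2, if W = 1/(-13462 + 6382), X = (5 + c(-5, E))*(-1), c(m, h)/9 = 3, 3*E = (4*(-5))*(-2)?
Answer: -13706881/7080 ≈ -1936.0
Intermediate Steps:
E = 40/3 (E = ((4*(-5))*(-2))/3 = (-20*(-2))/3 = (1/3)*40 = 40/3 ≈ 13.333)
c(m, h) = 27 (c(m, h) = 9*3 = 27)
X = -32 (X = (5 + 27)*(-1) = 32*(-1) = -32)
W = -1/7080 (W = 1/(-7080) = -1/7080 ≈ -0.00014124)
W - (-12 + X)**2 = -1/7080 - (-12 - 32)**2 = -1/7080 - 1*(-44)**2 = -1/7080 - 1*1936 = -1/7080 - 1936 = -13706881/7080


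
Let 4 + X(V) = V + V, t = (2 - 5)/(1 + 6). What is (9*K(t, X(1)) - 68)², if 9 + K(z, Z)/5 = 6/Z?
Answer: 369664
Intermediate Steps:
t = -3/7 ≈ -0.42857
X(V) = -4 + 2*V (X(V) = -4 + (V + V) = -4 + 2*V)
K(z, Z) = -45 + 30/Z (K(z, Z) = -45 + 5*(6/Z) = -45 + 30/Z)
(9*K(t, X(1)) - 68)² = (9*(-45 + 30/(-4 + 2*1)) - 68)² = (9*(-45 + 30/(-4 + 2)) - 68)² = (9*(-45 + 30/(-2)) - 68)² = (9*(-45 + 30*(-½)) - 68)² = (9*(-45 - 15) - 68)² = (9*(-60) - 68)² = (-540 - 68)² = (-608)² = 369664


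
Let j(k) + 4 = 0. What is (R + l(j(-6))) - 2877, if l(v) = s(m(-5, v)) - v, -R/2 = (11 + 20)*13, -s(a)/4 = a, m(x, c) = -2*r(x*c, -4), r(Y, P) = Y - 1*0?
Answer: -3519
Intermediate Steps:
r(Y, P) = Y (r(Y, P) = Y + 0 = Y)
j(k) = -4 (j(k) = -4 + 0 = -4)
m(x, c) = -2*c*x (m(x, c) = -2*x*c = -2*c*x)
s(a) = -4*a
R = -806 (R = -2*(11 + 20)*13 = -62*13 = -2*403 = -806)
l(v) = -41*v (l(v) = -(-8)*v*(-5) - v = -40*v - v = -41*v)
(R + l(j(-6))) - 2877 = (-806 - 41*(-4)) - 2877 = (-806 + 164) - 2877 = -642 - 2877 = -3519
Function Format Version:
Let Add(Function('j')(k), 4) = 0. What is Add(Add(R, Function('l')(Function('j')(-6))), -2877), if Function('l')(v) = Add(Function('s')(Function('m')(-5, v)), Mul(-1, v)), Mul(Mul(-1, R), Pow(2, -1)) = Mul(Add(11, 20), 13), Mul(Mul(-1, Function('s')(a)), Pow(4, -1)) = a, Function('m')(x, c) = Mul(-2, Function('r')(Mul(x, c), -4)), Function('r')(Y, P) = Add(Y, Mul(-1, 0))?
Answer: -3519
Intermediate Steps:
Function('r')(Y, P) = Y (Function('r')(Y, P) = Add(Y, 0) = Y)
Function('j')(k) = -4 (Function('j')(k) = Add(-4, 0) = -4)
Function('m')(x, c) = Mul(-2, c, x) (Function('m')(x, c) = Mul(-2, Mul(x, c)) = Mul(-2, Mul(c, x)) = Mul(-2, c, x))
Function('s')(a) = Mul(-4, a)
R = -806 (R = Mul(-2, Mul(Add(11, 20), 13)) = Mul(-2, Mul(31, 13)) = Mul(-2, 403) = -806)
Function('l')(v) = Mul(-41, v) (Function('l')(v) = Add(Mul(-4, Mul(-2, v, -5)), Mul(-1, v)) = Add(Mul(-4, Mul(10, v)), Mul(-1, v)) = Add(Mul(-40, v), Mul(-1, v)) = Mul(-41, v))
Add(Add(R, Function('l')(Function('j')(-6))), -2877) = Add(Add(-806, Mul(-41, -4)), -2877) = Add(Add(-806, 164), -2877) = Add(-642, -2877) = -3519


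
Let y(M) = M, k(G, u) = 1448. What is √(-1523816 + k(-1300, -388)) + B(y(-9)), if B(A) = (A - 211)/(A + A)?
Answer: 110/9 + 24*I*√2643 ≈ 12.222 + 1233.8*I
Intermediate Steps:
B(A) = (-211 + A)/(2*A) (B(A) = (-211 + A)/((2*A)) = (-211 + A)*(1/(2*A)) = (-211 + A)/(2*A))
√(-1523816 + k(-1300, -388)) + B(y(-9)) = √(-1523816 + 1448) + (½)*(-211 - 9)/(-9) = √(-1522368) + (½)*(-⅑)*(-220) = 24*I*√2643 + 110/9 = 110/9 + 24*I*√2643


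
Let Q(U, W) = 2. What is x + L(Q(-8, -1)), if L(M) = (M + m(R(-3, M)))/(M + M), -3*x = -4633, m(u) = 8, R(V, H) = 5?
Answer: 9281/6 ≈ 1546.8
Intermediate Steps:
x = 4633/3 (x = -⅓*(-4633) = 4633/3 ≈ 1544.3)
L(M) = (8 + M)/(2*M) (L(M) = (M + 8)/(M + M) = (8 + M)/((2*M)) = (8 + M)*(1/(2*M)) = (8 + M)/(2*M))
x + L(Q(-8, -1)) = 4633/3 + (½)*(8 + 2)/2 = 4633/3 + (½)*(½)*10 = 4633/3 + 5/2 = 9281/6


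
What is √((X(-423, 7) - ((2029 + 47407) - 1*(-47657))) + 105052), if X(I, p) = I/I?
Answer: 2*√1990 ≈ 89.219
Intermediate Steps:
X(I, p) = 1
√((X(-423, 7) - ((2029 + 47407) - 1*(-47657))) + 105052) = √((1 - ((2029 + 47407) - 1*(-47657))) + 105052) = √((1 - (49436 + 47657)) + 105052) = √((1 - 1*97093) + 105052) = √((1 - 97093) + 105052) = √(-97092 + 105052) = √7960 = 2*√1990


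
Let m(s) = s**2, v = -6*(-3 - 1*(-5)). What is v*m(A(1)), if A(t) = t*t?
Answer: -12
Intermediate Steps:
v = -12 (v = -6*(-3 + 5) = -6*2 = -12)
A(t) = t**2
v*m(A(1)) = -12*(1**2)**2 = -12*1**2 = -12*1 = -12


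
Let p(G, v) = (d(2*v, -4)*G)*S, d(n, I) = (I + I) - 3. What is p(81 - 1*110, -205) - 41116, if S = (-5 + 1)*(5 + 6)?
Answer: -55152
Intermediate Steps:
d(n, I) = -3 + 2*I (d(n, I) = 2*I - 3 = -3 + 2*I)
S = -44 (S = -4*11 = -44)
p(G, v) = 484*G (p(G, v) = ((-3 + 2*(-4))*G)*(-44) = ((-3 - 8)*G)*(-44) = -11*G*(-44) = 484*G)
p(81 - 1*110, -205) - 41116 = 484*(81 - 1*110) - 41116 = 484*(81 - 110) - 41116 = 484*(-29) - 41116 = -14036 - 41116 = -55152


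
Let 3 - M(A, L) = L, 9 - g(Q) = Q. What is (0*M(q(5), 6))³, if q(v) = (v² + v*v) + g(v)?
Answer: 0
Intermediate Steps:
g(Q) = 9 - Q
q(v) = 9 - v + 2*v² (q(v) = (v² + v*v) + (9 - v) = (v² + v²) + (9 - v) = 2*v² + (9 - v) = 9 - v + 2*v²)
M(A, L) = 3 - L
(0*M(q(5), 6))³ = (0*(3 - 1*6))³ = (0*(3 - 6))³ = (0*(-3))³ = 0³ = 0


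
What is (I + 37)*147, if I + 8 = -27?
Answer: 294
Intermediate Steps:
I = -35 (I = -8 - 27 = -35)
(I + 37)*147 = (-35 + 37)*147 = 2*147 = 294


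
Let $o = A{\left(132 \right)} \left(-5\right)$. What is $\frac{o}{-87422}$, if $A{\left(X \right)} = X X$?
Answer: $\frac{43560}{43711} \approx 0.99655$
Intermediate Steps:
$A{\left(X \right)} = X^{2}$
$o = -87120$ ($o = 132^{2} \left(-5\right) = 17424 \left(-5\right) = -87120$)
$\frac{o}{-87422} = - \frac{87120}{-87422} = \left(-87120\right) \left(- \frac{1}{87422}\right) = \frac{43560}{43711}$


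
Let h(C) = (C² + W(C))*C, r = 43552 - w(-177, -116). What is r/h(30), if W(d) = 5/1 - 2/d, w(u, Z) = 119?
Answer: 43433/27148 ≈ 1.5999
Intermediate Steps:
W(d) = 5 - 2/d (W(d) = 5*1 - 2/d = 5 - 2/d)
r = 43433 (r = 43552 - 1*119 = 43552 - 119 = 43433)
h(C) = C*(5 + C² - 2/C) (h(C) = (C² + (5 - 2/C))*C = (5 + C² - 2/C)*C = C*(5 + C² - 2/C))
r/h(30) = 43433/(-2 + 30³ + 5*30) = 43433/(-2 + 27000 + 150) = 43433/27148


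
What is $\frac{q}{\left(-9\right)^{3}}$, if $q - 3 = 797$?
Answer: $- \frac{800}{729} \approx -1.0974$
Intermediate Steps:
$q = 800$ ($q = 3 + 797 = 800$)
$\frac{q}{\left(-9\right)^{3}} = \frac{800}{\left(-9\right)^{3}} = \frac{800}{-729} = 800 \left(- \frac{1}{729}\right) = - \frac{800}{729}$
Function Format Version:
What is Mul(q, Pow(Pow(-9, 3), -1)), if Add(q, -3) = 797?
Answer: Rational(-800, 729) ≈ -1.0974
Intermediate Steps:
q = 800 (q = Add(3, 797) = 800)
Mul(q, Pow(Pow(-9, 3), -1)) = Mul(800, Pow(Pow(-9, 3), -1)) = Mul(800, Pow(-729, -1)) = Mul(800, Rational(-1, 729)) = Rational(-800, 729)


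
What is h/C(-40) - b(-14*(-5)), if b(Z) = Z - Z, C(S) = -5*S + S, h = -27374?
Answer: -13687/80 ≈ -171.09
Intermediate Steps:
C(S) = -4*S
b(Z) = 0
h/C(-40) - b(-14*(-5)) = -27374/((-4*(-40))) - 1*0 = -27374/160 + 0 = -27374*1/160 + 0 = -13687/80 + 0 = -13687/80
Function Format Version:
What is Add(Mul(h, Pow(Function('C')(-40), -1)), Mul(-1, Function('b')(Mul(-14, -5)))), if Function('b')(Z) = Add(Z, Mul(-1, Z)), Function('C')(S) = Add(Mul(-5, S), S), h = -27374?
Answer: Rational(-13687, 80) ≈ -171.09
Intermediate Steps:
Function('C')(S) = Mul(-4, S)
Function('b')(Z) = 0
Add(Mul(h, Pow(Function('C')(-40), -1)), Mul(-1, Function('b')(Mul(-14, -5)))) = Add(Mul(-27374, Pow(Mul(-4, -40), -1)), Mul(-1, 0)) = Add(Mul(-27374, Pow(160, -1)), 0) = Add(Mul(-27374, Rational(1, 160)), 0) = Add(Rational(-13687, 80), 0) = Rational(-13687, 80)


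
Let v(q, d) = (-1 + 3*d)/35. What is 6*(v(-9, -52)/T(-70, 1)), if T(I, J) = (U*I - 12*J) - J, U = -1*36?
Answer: -942/87745 ≈ -0.010736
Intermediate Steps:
U = -36
v(q, d) = -1/35 + 3*d/35 (v(q, d) = (-1 + 3*d)*(1/35) = -1/35 + 3*d/35)
T(I, J) = -36*I - 13*J (T(I, J) = (-36*I - 12*J) - J = -36*I - 13*J)
6*(v(-9, -52)/T(-70, 1)) = 6*((-1/35 + (3/35)*(-52))/(-36*(-70) - 13*1)) = 6*((-1/35 - 156/35)/(2520 - 13)) = 6*(-157/35/2507) = 6*(-157/35*1/2507) = 6*(-157/87745) = -942/87745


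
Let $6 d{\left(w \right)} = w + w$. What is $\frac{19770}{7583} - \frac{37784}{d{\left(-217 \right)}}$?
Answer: $\frac{863838306}{1645511} \approx 524.97$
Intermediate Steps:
$d{\left(w \right)} = \frac{w}{3}$ ($d{\left(w \right)} = \frac{w + w}{6} = \frac{2 w}{6} = \frac{w}{3}$)
$\frac{19770}{7583} - \frac{37784}{d{\left(-217 \right)}} = \frac{19770}{7583} - \frac{37784}{\frac{1}{3} \left(-217\right)} = 19770 \cdot \frac{1}{7583} - \frac{37784}{- \frac{217}{3}} = \frac{19770}{7583} - - \frac{113352}{217} = \frac{19770}{7583} + \frac{113352}{217} = \frac{863838306}{1645511}$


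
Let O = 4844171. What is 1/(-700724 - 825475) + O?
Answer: 7393168936028/1526199 ≈ 4.8442e+6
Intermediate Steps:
1/(-700724 - 825475) + O = 1/(-700724 - 825475) + 4844171 = 1/(-1526199) + 4844171 = -1/1526199 + 4844171 = 7393168936028/1526199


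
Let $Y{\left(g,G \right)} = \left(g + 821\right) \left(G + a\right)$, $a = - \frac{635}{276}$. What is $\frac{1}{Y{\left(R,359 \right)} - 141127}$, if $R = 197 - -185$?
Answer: $\frac{92}{26494365} \approx 3.4724 \cdot 10^{-6}$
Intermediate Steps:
$R = 382$ ($R = 197 + 185 = 382$)
$a = - \frac{635}{276}$ ($a = \left(-635\right) \frac{1}{276} = - \frac{635}{276} \approx -2.3007$)
$Y{\left(g,G \right)} = \left(821 + g\right) \left(- \frac{635}{276} + G\right)$ ($Y{\left(g,G \right)} = \left(g + 821\right) \left(G - \frac{635}{276}\right) = \left(821 + g\right) \left(- \frac{635}{276} + G\right)$)
$\frac{1}{Y{\left(R,359 \right)} - 141127} = \frac{1}{\left(- \frac{521335}{276} + 821 \cdot 359 - \frac{121285}{138} + 359 \cdot 382\right) - 141127} = \frac{1}{\left(- \frac{521335}{276} + 294739 - \frac{121285}{138} + 137138\right) - 141127} = \frac{1}{\frac{39478049}{92} - 141127} = \frac{1}{\frac{26494365}{92}} = \frac{92}{26494365}$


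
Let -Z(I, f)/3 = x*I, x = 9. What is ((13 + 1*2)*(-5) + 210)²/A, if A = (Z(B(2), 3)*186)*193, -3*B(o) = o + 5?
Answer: 675/83762 ≈ 0.0080585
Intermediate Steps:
B(o) = -5/3 - o/3 (B(o) = -(o + 5)/3 = -(5 + o)/3 = -5/3 - o/3)
Z(I, f) = -27*I
A = 2261574 (A = (-27*(-5/3 - ⅓*2)*186)*193 = (-27*(-5/3 - ⅔)*186)*193 = (-27*(-7/3)*186)*193 = (63*186)*193 = 11718*193 = 2261574)
((13 + 1*2)*(-5) + 210)²/A = ((13 + 1*2)*(-5) + 210)²/2261574 = ((13 + 2)*(-5) + 210)²*(1/2261574) = (15*(-5) + 210)²*(1/2261574) = (-75 + 210)²*(1/2261574) = 135²*(1/2261574) = 18225*(1/2261574) = 675/83762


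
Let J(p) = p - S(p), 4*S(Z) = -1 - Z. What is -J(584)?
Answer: -2921/4 ≈ -730.25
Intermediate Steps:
S(Z) = -¼ - Z/4 (S(Z) = (-1 - Z)/4 = -¼ - Z/4)
J(p) = ¼ + 5*p/4 (J(p) = p - (-¼ - p/4) = p + (¼ + p/4) = ¼ + 5*p/4)
-J(584) = -(¼ + (5/4)*584) = -(¼ + 730) = -1*2921/4 = -2921/4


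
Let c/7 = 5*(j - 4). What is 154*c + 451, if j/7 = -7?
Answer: -285219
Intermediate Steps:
j = -49 (j = 7*(-7) = -49)
c = -1855 (c = 7*(5*(-49 - 4)) = 7*(5*(-53)) = 7*(-265) = -1855)
154*c + 451 = 154*(-1855) + 451 = -285670 + 451 = -285219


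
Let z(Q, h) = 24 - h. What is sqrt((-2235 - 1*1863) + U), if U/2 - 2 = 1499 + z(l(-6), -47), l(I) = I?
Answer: 3*I*sqrt(106) ≈ 30.887*I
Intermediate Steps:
U = 3144 (U = 4 + 2*(1499 + (24 - 1*(-47))) = 4 + 2*(1499 + (24 + 47)) = 4 + 2*(1499 + 71) = 4 + 2*1570 = 4 + 3140 = 3144)
sqrt((-2235 - 1*1863) + U) = sqrt((-2235 - 1*1863) + 3144) = sqrt((-2235 - 1863) + 3144) = sqrt(-4098 + 3144) = sqrt(-954) = 3*I*sqrt(106)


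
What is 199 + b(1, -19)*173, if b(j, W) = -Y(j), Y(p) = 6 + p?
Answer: -1012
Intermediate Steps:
b(j, W) = -6 - j (b(j, W) = -(6 + j) = -6 - j)
199 + b(1, -19)*173 = 199 + (-6 - 1*1)*173 = 199 + (-6 - 1)*173 = 199 - 7*173 = 199 - 1211 = -1012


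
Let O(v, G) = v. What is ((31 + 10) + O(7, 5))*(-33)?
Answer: -1584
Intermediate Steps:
((31 + 10) + O(7, 5))*(-33) = ((31 + 10) + 7)*(-33) = (41 + 7)*(-33) = 48*(-33) = -1584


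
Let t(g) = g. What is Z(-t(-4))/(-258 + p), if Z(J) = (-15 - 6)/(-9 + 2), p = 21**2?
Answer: 1/61 ≈ 0.016393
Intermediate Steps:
p = 441
Z(J) = 3 (Z(J) = -21/(-7) = -21*(-1/7) = 3)
Z(-t(-4))/(-258 + p) = 3/(-258 + 441) = 3/183 = 3*(1/183) = 1/61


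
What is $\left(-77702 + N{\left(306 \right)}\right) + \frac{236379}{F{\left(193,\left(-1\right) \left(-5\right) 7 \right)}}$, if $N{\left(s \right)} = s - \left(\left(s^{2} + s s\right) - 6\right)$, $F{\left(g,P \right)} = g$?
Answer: $- \frac{50843387}{193} \approx -2.6344 \cdot 10^{5}$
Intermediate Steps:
$N{\left(s \right)} = 6 + s - 2 s^{2}$ ($N{\left(s \right)} = s - \left(\left(s^{2} + s^{2}\right) - 6\right) = s - \left(2 s^{2} - 6\right) = s - \left(-6 + 2 s^{2}\right) = 6 + s - 2 s^{2}$)
$\left(-77702 + N{\left(306 \right)}\right) + \frac{236379}{F{\left(193,\left(-1\right) \left(-5\right) 7 \right)}} = \left(-77702 + \left(6 + 306 - 2 \cdot 306^{2}\right)\right) + \frac{236379}{193} = \left(-77702 + \left(6 + 306 - 187272\right)\right) + 236379 \cdot \frac{1}{193} = \left(-77702 + \left(6 + 306 - 187272\right)\right) + \frac{236379}{193} = \left(-77702 - 186960\right) + \frac{236379}{193} = -264662 + \frac{236379}{193} = - \frac{50843387}{193}$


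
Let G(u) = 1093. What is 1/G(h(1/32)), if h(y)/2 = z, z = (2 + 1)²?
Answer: 1/1093 ≈ 0.00091491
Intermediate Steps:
z = 9 (z = 3² = 9)
h(y) = 18 (h(y) = 2*9 = 18)
1/G(h(1/32)) = 1/1093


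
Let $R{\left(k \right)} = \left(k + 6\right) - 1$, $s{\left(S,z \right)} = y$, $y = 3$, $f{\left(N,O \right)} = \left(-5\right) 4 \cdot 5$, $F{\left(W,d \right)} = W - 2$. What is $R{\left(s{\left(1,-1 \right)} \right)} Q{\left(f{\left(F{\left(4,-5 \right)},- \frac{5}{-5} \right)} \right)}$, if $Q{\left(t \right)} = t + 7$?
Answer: $-744$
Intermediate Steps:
$F{\left(W,d \right)} = -2 + W$ ($F{\left(W,d \right)} = W - 2 = -2 + W$)
$f{\left(N,O \right)} = -100$ ($f{\left(N,O \right)} = \left(-20\right) 5 = -100$)
$s{\left(S,z \right)} = 3$
$R{\left(k \right)} = 5 + k$ ($R{\left(k \right)} = \left(6 + k\right) - 1 = 5 + k$)
$Q{\left(t \right)} = 7 + t$
$R{\left(s{\left(1,-1 \right)} \right)} Q{\left(f{\left(F{\left(4,-5 \right)},- \frac{5}{-5} \right)} \right)} = \left(5 + 3\right) \left(7 - 100\right) = 8 \left(-93\right) = -744$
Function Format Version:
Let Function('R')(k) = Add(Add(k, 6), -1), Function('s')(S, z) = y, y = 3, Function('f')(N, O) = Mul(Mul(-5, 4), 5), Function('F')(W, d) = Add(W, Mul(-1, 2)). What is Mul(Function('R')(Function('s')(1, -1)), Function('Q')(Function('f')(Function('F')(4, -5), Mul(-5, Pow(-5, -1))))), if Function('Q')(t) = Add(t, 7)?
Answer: -744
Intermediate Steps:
Function('F')(W, d) = Add(-2, W) (Function('F')(W, d) = Add(W, -2) = Add(-2, W))
Function('f')(N, O) = -100 (Function('f')(N, O) = Mul(-20, 5) = -100)
Function('s')(S, z) = 3
Function('R')(k) = Add(5, k) (Function('R')(k) = Add(Add(6, k), -1) = Add(5, k))
Function('Q')(t) = Add(7, t)
Mul(Function('R')(Function('s')(1, -1)), Function('Q')(Function('f')(Function('F')(4, -5), Mul(-5, Pow(-5, -1))))) = Mul(Add(5, 3), Add(7, -100)) = Mul(8, -93) = -744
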